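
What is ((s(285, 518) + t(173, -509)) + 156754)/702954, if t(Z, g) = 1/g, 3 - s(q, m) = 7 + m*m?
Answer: -18930389/119267862 ≈ -0.15872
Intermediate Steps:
s(q, m) = -4 - m**2 (s(q, m) = 3 - (7 + m*m) = 3 - (7 + m**2) = 3 + (-7 - m**2) = -4 - m**2)
((s(285, 518) + t(173, -509)) + 156754)/702954 = (((-4 - 1*518**2) + 1/(-509)) + 156754)/702954 = (((-4 - 1*268324) - 1/509) + 156754)*(1/702954) = (((-4 - 268324) - 1/509) + 156754)*(1/702954) = ((-268328 - 1/509) + 156754)*(1/702954) = (-136578953/509 + 156754)*(1/702954) = -56791167/509*1/702954 = -18930389/119267862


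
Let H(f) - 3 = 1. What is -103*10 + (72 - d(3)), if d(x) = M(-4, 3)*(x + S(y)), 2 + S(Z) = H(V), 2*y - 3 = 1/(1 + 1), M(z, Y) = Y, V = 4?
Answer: -973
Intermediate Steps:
y = 7/4 (y = 3/2 + 1/(2*(1 + 1)) = 3/2 + (½)/2 = 3/2 + (½)*(½) = 3/2 + ¼ = 7/4 ≈ 1.7500)
H(f) = 4 (H(f) = 3 + 1 = 4)
S(Z) = 2 (S(Z) = -2 + 4 = 2)
d(x) = 6 + 3*x (d(x) = 3*(x + 2) = 3*(2 + x) = 6 + 3*x)
-103*10 + (72 - d(3)) = -103*10 + (72 - (6 + 3*3)) = -1030 + (72 - (6 + 9)) = -1030 + (72 - 1*15) = -1030 + (72 - 15) = -1030 + 57 = -973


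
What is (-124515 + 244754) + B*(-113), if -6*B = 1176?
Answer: 142387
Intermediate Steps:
B = -196 (B = -⅙*1176 = -196)
(-124515 + 244754) + B*(-113) = (-124515 + 244754) - 196*(-113) = 120239 + 22148 = 142387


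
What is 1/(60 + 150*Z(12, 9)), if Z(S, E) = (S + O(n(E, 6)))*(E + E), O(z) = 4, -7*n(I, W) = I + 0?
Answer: 1/43260 ≈ 2.3116e-5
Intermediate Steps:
n(I, W) = -I/7 (n(I, W) = -(I + 0)/7 = -I/7)
Z(S, E) = 2*E*(4 + S) (Z(S, E) = (S + 4)*(E + E) = (4 + S)*(2*E) = 2*E*(4 + S))
1/(60 + 150*Z(12, 9)) = 1/(60 + 150*(2*9*(4 + 12))) = 1/(60 + 150*(2*9*16)) = 1/(60 + 150*288) = 1/(60 + 43200) = 1/43260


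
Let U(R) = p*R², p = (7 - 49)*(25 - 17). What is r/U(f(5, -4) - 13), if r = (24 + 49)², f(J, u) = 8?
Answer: -5329/8400 ≈ -0.63441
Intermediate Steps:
p = -336 (p = -42*8 = -336)
U(R) = -336*R²
r = 5329 (r = 73² = 5329)
r/U(f(5, -4) - 13) = 5329/((-336*(8 - 13)²)) = 5329/((-336*(-5)²)) = 5329/((-336*25)) = 5329/(-8400) = 5329*(-1/8400) = -5329/8400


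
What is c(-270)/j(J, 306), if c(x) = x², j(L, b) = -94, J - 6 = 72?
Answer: -36450/47 ≈ -775.53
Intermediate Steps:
J = 78 (J = 6 + 72 = 78)
c(-270)/j(J, 306) = (-270)²/(-94) = 72900*(-1/94) = -36450/47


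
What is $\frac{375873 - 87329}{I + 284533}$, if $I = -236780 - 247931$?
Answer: $- \frac{144272}{100089} \approx -1.4414$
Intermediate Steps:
$I = -484711$ ($I = -236780 - 247931 = -484711$)
$\frac{375873 - 87329}{I + 284533} = \frac{375873 - 87329}{-484711 + 284533} = \frac{288544}{-200178} = 288544 \left(- \frac{1}{200178}\right) = - \frac{144272}{100089}$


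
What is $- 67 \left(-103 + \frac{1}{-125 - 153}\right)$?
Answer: $\frac{1918545}{278} \approx 6901.2$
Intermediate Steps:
$- 67 \left(-103 + \frac{1}{-125 - 153}\right) = - 67 \left(-103 + \frac{1}{-278}\right) = - 67 \left(-103 - \frac{1}{278}\right) = \left(-67\right) \left(- \frac{28635}{278}\right) = \frac{1918545}{278}$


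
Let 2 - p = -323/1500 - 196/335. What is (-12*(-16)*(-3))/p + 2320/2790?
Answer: -16085457688/78522039 ≈ -204.85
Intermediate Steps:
p = 281441/100500 (p = 2 - (-323/1500 - 196/335) = 2 - 1*(-80441/100500) = 2 + 80441/100500 = 281441/100500 ≈ 2.8004)
(-12*(-16)*(-3))/p + 2320/2790 = (-12*(-16)*(-3))/(281441/100500) + 2320/2790 = (192*(-3))*(100500/281441) + 2320*(1/2790) = -576*100500/281441 + 232/279 = -57888000/281441 + 232/279 = -16085457688/78522039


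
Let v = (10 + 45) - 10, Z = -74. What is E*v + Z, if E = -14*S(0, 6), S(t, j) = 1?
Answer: -704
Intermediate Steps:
E = -14 (E = -14*1 = -14)
v = 45 (v = 55 - 10 = 45)
E*v + Z = -14*45 - 74 = -630 - 74 = -704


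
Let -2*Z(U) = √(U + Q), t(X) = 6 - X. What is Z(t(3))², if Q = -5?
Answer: -½ ≈ -0.50000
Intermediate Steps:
Z(U) = -√(-5 + U)/2 (Z(U) = -√(U - 5)/2 = -√(-5 + U)/2)
Z(t(3))² = (-√(-5 + (6 - 1*3))/2)² = (-√(-5 + (6 - 3))/2)² = (-√(-5 + 3)/2)² = (-I*√2/2)² = -½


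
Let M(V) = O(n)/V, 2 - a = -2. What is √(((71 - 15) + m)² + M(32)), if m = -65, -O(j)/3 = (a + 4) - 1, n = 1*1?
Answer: √5142/8 ≈ 8.9635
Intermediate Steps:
a = 4 (a = 2 - 1*(-2) = 2 + 2 = 4)
n = 1
O(j) = -21 (O(j) = -3*((4 + 4) - 1) = -3*(8 - 1) = -3*7 = -21)
M(V) = -21/V
√(((71 - 15) + m)² + M(32)) = √(((71 - 15) - 65)² - 21/32) = √((56 - 65)² - 21*1/32) = √((-9)² - 21/32) = √(81 - 21/32) = √(2571/32) = √5142/8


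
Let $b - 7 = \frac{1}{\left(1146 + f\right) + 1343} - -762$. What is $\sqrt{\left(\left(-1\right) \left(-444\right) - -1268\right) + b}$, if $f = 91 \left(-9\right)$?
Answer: $\frac{\sqrt{6919262570}}{1670} \approx 49.81$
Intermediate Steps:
$f = -819$
$b = \frac{1284231}{1670}$ ($b = 7 + \left(\frac{1}{\left(1146 - 819\right) + 1343} - -762\right) = 7 + \left(\frac{1}{327 + 1343} + 762\right) = 7 + \left(\frac{1}{1670} + 762\right) = 7 + \frac{1272541}{1670} = \frac{1284231}{1670} \approx 769.0$)
$\sqrt{\left(\left(-1\right) \left(-444\right) - -1268\right) + b} = \sqrt{\left(\left(-1\right) \left(-444\right) - -1268\right) + \frac{1284231}{1670}} = \sqrt{\left(444 + 1268\right) + \frac{1284231}{1670}} = \sqrt{1712 + \frac{1284231}{1670}} = \sqrt{\frac{4143271}{1670}} = \frac{\sqrt{6919262570}}{1670}$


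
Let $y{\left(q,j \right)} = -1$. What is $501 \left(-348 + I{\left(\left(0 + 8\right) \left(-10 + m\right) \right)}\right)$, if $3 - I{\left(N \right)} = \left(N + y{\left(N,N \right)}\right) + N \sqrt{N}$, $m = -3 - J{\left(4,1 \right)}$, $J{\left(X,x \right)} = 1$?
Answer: $-116232 + 224448 i \sqrt{7} \approx -1.1623 \cdot 10^{5} + 5.9383 \cdot 10^{5} i$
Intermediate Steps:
$m = -4$ ($m = -3 - 1 = -4$)
$I{\left(N \right)} = 4 - N - N^{\frac{3}{2}}$ ($I{\left(N \right)} = 3 - \left(\left(N - 1\right) + N \sqrt{N}\right) = 3 - \left(\left(-1 + N\right) + N^{\frac{3}{2}}\right) = 3 - \left(-1 + N + N^{\frac{3}{2}}\right) = 4 - N - N^{\frac{3}{2}}$)
$501 \left(-348 + I{\left(\left(0 + 8\right) \left(-10 + m\right) \right)}\right) = 501 \left(-348 - \left(-4 + \left(\left(0 + 8\right) \left(-10 - 4\right)\right)^{\frac{3}{2}} + \left(0 + 8\right) \left(-10 - 4\right)\right)\right) = 501 \left(-348 - \left(-4 - 112 + \left(8 \left(-14\right)\right)^{\frac{3}{2}}\right)\right) = 501 \left(-348 - \left(-116 + \left(-112\right)^{\frac{3}{2}}\right)\right) = 501 \left(-348 + \left(4 + 112 - - 448 i \sqrt{7}\right)\right) = 501 \left(-348 + \left(4 + 112 + 448 i \sqrt{7}\right)\right) = 501 \left(-348 + \left(116 + 448 i \sqrt{7}\right)\right) = 501 \left(-232 + 448 i \sqrt{7}\right) = -116232 + 224448 i \sqrt{7}$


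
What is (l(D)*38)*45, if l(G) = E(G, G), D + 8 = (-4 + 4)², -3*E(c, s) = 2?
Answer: -1140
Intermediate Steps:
E(c, s) = -⅔ (E(c, s) = -⅓*2 = -⅔)
D = -8 (D = -8 + (-4 + 4)² = -8 + 0² = -8 + 0 = -8)
l(G) = -⅔
(l(D)*38)*45 = -⅔*38*45 = -76/3*45 = -1140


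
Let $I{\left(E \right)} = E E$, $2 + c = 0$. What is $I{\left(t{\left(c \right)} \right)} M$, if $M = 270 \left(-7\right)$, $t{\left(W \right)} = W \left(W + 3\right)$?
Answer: $-7560$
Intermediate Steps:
$c = -2$ ($c = -2 + 0 = -2$)
$t{\left(W \right)} = W \left(3 + W\right)$
$I{\left(E \right)} = E^{2}$
$M = -1890$
$I{\left(t{\left(c \right)} \right)} M = \left(- 2 \left(3 - 2\right)\right)^{2} \left(-1890\right) = \left(\left(-2\right) 1\right)^{2} \left(-1890\right) = \left(-2\right)^{2} \left(-1890\right) = 4 \left(-1890\right) = -7560$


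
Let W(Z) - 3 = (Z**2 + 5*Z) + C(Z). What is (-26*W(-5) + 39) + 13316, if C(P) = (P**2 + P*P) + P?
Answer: 12107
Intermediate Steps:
C(P) = P + 2*P**2 (C(P) = (P**2 + P**2) + P = 2*P**2 + P = P + 2*P**2)
W(Z) = 3 + Z**2 + 5*Z + Z*(1 + 2*Z) (W(Z) = 3 + ((Z**2 + 5*Z) + Z*(1 + 2*Z)) = 3 + (Z**2 + 5*Z + Z*(1 + 2*Z)) = 3 + Z**2 + 5*Z + Z*(1 + 2*Z))
(-26*W(-5) + 39) + 13316 = (-26*(3 + 3*(-5)**2 + 6*(-5)) + 39) + 13316 = (-26*(3 + 3*25 - 30) + 39) + 13316 = (-26*(3 + 75 - 30) + 39) + 13316 = (-26*48 + 39) + 13316 = (-1248 + 39) + 13316 = -1209 + 13316 = 12107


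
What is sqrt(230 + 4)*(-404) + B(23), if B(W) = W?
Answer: 23 - 1212*sqrt(26) ≈ -6157.0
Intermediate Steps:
sqrt(230 + 4)*(-404) + B(23) = sqrt(230 + 4)*(-404) + 23 = sqrt(234)*(-404) + 23 = (3*sqrt(26))*(-404) + 23 = -1212*sqrt(26) + 23 = 23 - 1212*sqrt(26)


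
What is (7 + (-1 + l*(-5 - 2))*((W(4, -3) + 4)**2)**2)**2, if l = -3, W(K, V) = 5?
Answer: 17220525529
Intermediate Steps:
(7 + (-1 + l*(-5 - 2))*((W(4, -3) + 4)**2)**2)**2 = (7 + (-1 - 3*(-5 - 2))*((5 + 4)**2)**2)**2 = (7 + (-1 - 3*(-7))*(9**2)**2)**2 = (7 + (-1 + 21)*81**2)**2 = (7 + 20*6561)**2 = (7 + 131220)**2 = 131227**2 = 17220525529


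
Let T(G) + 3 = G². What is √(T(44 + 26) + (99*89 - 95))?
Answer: √13613 ≈ 116.67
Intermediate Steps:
T(G) = -3 + G²
√(T(44 + 26) + (99*89 - 95)) = √((-3 + (44 + 26)²) + (99*89 - 95)) = √((-3 + 70²) + (8811 - 95)) = √((-3 + 4900) + 8716) = √(4897 + 8716) = √13613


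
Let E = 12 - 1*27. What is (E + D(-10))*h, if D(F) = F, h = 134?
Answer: -3350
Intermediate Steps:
E = -15 (E = 12 - 27 = -15)
(E + D(-10))*h = (-15 - 10)*134 = -25*134 = -3350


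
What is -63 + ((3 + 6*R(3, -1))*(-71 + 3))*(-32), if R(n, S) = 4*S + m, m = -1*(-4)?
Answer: 6465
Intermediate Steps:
m = 4
R(n, S) = 4 + 4*S (R(n, S) = 4*S + 4 = 4 + 4*S)
-63 + ((3 + 6*R(3, -1))*(-71 + 3))*(-32) = -63 + ((3 + 6*(4 + 4*(-1)))*(-71 + 3))*(-32) = -63 + ((3 + 6*(4 - 4))*(-68))*(-32) = -63 + ((3 + 6*0)*(-68))*(-32) = -63 + ((3 + 0)*(-68))*(-32) = -63 + (3*(-68))*(-32) = -63 - 204*(-32) = -63 + 6528 = 6465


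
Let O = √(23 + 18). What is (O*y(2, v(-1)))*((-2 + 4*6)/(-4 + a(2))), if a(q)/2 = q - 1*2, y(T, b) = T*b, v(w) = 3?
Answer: -33*√41 ≈ -211.30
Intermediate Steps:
a(q) = -4 + 2*q (a(q) = 2*(q - 1*2) = 2*(q - 2) = 2*(-2 + q) = -4 + 2*q)
O = √41 ≈ 6.4031
(O*y(2, v(-1)))*((-2 + 4*6)/(-4 + a(2))) = (√41*(2*3))*((-2 + 4*6)/(-4 + (-4 + 2*2))) = (√41*6)*((-2 + 24)/(-4 + (-4 + 4))) = (6*√41)*(22/(-4 + 0)) = (6*√41)*(22/(-4)) = (6*√41)*(22*(-¼)) = (6*√41)*(-11/2) = -33*√41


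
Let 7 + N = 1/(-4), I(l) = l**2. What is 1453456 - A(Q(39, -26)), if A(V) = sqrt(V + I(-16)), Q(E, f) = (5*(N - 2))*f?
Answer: 1453456 - sqrt(5834)/2 ≈ 1.4534e+6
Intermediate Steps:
N = -29/4 (N = -7 + 1/(-4) = -7 - 1/4 = -29/4 ≈ -7.2500)
Q(E, f) = -185*f/4 (Q(E, f) = (5*(-29/4 - 2))*f = (5*(-37/4))*f = -185*f/4)
A(V) = sqrt(256 + V) (A(V) = sqrt(V + (-16)**2) = sqrt(V + 256) = sqrt(256 + V))
1453456 - A(Q(39, -26)) = 1453456 - sqrt(256 - 185/4*(-26)) = 1453456 - sqrt(256 + 2405/2) = 1453456 - sqrt(2917/2) = 1453456 - sqrt(5834)/2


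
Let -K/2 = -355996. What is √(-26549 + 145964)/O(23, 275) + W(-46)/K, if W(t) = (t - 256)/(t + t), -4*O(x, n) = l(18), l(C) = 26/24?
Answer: 151/32751632 - 48*√119415/13 ≈ -1275.9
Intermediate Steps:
l(C) = 13/12 (l(C) = 26*(1/24) = 13/12)
K = 711992 (K = -2*(-355996) = 711992)
O(x, n) = -13/48 (O(x, n) = -¼*13/12 = -13/48)
W(t) = (-256 + t)/(2*t) (W(t) = (-256 + t)/((2*t)) = (-256 + t)*(1/(2*t)) = (-256 + t)/(2*t))
√(-26549 + 145964)/O(23, 275) + W(-46)/K = √(-26549 + 145964)/(-13/48) + ((½)*(-256 - 46)/(-46))/711992 = √119415*(-48/13) + ((½)*(-1/46)*(-302))*(1/711992) = -48*√119415/13 + (151/46)*(1/711992) = -48*√119415/13 + 151/32751632 = 151/32751632 - 48*√119415/13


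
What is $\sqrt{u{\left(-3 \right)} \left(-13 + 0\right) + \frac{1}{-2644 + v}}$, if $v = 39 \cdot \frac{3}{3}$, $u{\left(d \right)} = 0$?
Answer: $\frac{i \sqrt{2605}}{2605} \approx 0.019593 i$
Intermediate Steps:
$v = 39$ ($v = 39 \cdot 3 \cdot \frac{1}{3} = 39 \cdot 1 = 39$)
$\sqrt{u{\left(-3 \right)} \left(-13 + 0\right) + \frac{1}{-2644 + v}} = \sqrt{0 \left(-13 + 0\right) + \frac{1}{-2644 + 39}} = \sqrt{0 \left(-13\right) + \frac{1}{-2605}} = \sqrt{0 - \frac{1}{2605}} = \sqrt{- \frac{1}{2605}} = \frac{i \sqrt{2605}}{2605}$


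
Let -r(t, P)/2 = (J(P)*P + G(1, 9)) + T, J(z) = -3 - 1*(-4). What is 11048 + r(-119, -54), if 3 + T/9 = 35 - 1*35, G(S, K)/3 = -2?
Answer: 11222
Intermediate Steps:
G(S, K) = -6 (G(S, K) = 3*(-2) = -6)
J(z) = 1 (J(z) = -3 + 4 = 1)
T = -27 (T = -27 + 9*(35 - 1*35) = -27 + 9*(35 - 35) = -27 + 9*0 = -27 + 0 = -27)
r(t, P) = 66 - 2*P (r(t, P) = -2*((1*P - 6) - 27) = -2*((P - 6) - 27) = -2*((-6 + P) - 27) = -2*(-33 + P) = 66 - 2*P)
11048 + r(-119, -54) = 11048 + (66 - 2*(-54)) = 11048 + (66 + 108) = 11048 + 174 = 11222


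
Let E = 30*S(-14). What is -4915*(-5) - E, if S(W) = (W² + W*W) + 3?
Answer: 12725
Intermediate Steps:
S(W) = 3 + 2*W² (S(W) = (W² + W²) + 3 = 2*W² + 3 = 3 + 2*W²)
E = 11850 (E = 30*(3 + 2*(-14)²) = 30*(3 + 2*196) = 30*(3 + 392) = 30*395 = 11850)
-4915*(-5) - E = -4915*(-5) - 1*11850 = 24575 - 11850 = 12725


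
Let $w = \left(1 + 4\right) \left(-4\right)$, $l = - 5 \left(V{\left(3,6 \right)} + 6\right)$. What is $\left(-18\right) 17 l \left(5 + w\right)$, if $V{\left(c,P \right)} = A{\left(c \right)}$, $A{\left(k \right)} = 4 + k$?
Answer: $-298350$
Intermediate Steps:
$V{\left(c,P \right)} = 4 + c$
$l = -65$ ($l = - 5 \left(\left(4 + 3\right) + 6\right) = - 5 \left(7 + 6\right) = \left(-5\right) 13 = -65$)
$w = -20$ ($w = 5 \left(-4\right) = -20$)
$\left(-18\right) 17 l \left(5 + w\right) = \left(-18\right) 17 \left(- 65 \left(5 - 20\right)\right) = - 306 \left(\left(-65\right) \left(-15\right)\right) = \left(-306\right) 975 = -298350$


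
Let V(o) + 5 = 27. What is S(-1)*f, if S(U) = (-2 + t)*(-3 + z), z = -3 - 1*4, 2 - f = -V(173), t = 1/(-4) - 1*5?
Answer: 1740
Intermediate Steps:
V(o) = 22 (V(o) = -5 + 27 = 22)
t = -21/4 (t = -1/4 - 5 = -21/4 ≈ -5.2500)
f = 24 (f = 2 - (-1)*22 = 2 - 1*(-22) = 2 + 22 = 24)
z = -7 (z = -3 - 4 = -7)
S(U) = 145/2 (S(U) = (-2 - 21/4)*(-3 - 7) = -29/4*(-10) = 145/2)
S(-1)*f = (145/2)*24 = 1740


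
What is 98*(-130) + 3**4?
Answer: -12659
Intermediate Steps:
98*(-130) + 3**4 = -12740 + 81 = -12659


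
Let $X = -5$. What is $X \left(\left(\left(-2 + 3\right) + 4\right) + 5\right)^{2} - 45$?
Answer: $-545$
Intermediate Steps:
$X \left(\left(\left(-2 + 3\right) + 4\right) + 5\right)^{2} - 45 = - 5 \left(\left(\left(-2 + 3\right) + 4\right) + 5\right)^{2} - 45 = - 5 \left(\left(1 + 4\right) + 5\right)^{2} - 45 = - 5 \left(5 + 5\right)^{2} - 45 = - 5 \cdot 10^{2} - 45 = \left(-5\right) 100 - 45 = -500 - 45 = -545$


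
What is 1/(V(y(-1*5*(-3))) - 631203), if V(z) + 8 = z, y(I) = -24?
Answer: -1/631235 ≈ -1.5842e-6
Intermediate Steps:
V(z) = -8 + z
1/(V(y(-1*5*(-3))) - 631203) = 1/((-8 - 24) - 631203) = 1/(-32 - 631203) = 1/(-631235) = -1/631235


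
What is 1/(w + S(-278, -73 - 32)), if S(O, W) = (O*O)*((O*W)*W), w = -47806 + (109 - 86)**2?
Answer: -1/236871643077 ≈ -4.2217e-12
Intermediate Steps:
w = -47277 (w = -47806 + 23**2 = -47806 + 529 = -47277)
S(O, W) = O**3*W**2 (S(O, W) = O**2*(O*W**2) = O**3*W**2)
1/(w + S(-278, -73 - 32)) = 1/(-47277 + (-278)**3*(-73 - 32)**2) = 1/(-47277 - 21484952*(-105)**2) = 1/(-47277 - 21484952*11025) = 1/(-47277 - 236871595800) = 1/(-236871643077) = -1/236871643077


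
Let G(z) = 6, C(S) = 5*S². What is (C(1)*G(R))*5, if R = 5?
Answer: 150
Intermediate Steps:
(C(1)*G(R))*5 = ((5*1²)*6)*5 = ((5*1)*6)*5 = (5*6)*5 = 30*5 = 150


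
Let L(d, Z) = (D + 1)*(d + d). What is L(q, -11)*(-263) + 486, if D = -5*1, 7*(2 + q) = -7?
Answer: -5826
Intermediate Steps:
q = -3 (q = -2 + (1/7)*(-7) = -2 - 1 = -3)
D = -5
L(d, Z) = -8*d (L(d, Z) = (-5 + 1)*(d + d) = -8*d)
L(q, -11)*(-263) + 486 = -8*(-3)*(-263) + 486 = 24*(-263) + 486 = -6312 + 486 = -5826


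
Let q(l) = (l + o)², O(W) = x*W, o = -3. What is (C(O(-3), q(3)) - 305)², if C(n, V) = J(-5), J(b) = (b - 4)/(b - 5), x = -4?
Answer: 9247681/100 ≈ 92477.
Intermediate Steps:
O(W) = -4*W
q(l) = (-3 + l)² (q(l) = (l - 3)² = (-3 + l)²)
J(b) = (-4 + b)/(-5 + b)
C(n, V) = 9/10 (C(n, V) = (-4 - 5)/(-5 - 5) = -9/(-10) = -⅒*(-9) = 9/10)
(C(O(-3), q(3)) - 305)² = (9/10 - 305)² = (-3041/10)² = 9247681/100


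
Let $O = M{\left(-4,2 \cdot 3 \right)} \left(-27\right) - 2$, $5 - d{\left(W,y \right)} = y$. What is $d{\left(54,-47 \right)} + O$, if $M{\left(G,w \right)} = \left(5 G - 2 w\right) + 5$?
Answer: $779$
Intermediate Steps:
$d{\left(W,y \right)} = 5 - y$
$M{\left(G,w \right)} = 5 - 2 w + 5 G$ ($M{\left(G,w \right)} = \left(- 2 w + 5 G\right) + 5 = 5 - 2 w + 5 G$)
$O = 727$ ($O = \left(5 - 2 \cdot 2 \cdot 3 + 5 \left(-4\right)\right) \left(-27\right) - 2 = \left(5 - 12 - 20\right) \left(-27\right) - 2 = \left(-27\right) \left(-27\right) - 2 = 729 - 2 = 727$)
$d{\left(54,-47 \right)} + O = \left(5 - -47\right) + 727 = \left(5 + 47\right) + 727 = 52 + 727 = 779$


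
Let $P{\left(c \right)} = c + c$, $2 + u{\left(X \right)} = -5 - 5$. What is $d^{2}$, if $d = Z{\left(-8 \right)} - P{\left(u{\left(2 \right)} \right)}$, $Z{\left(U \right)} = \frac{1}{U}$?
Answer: $\frac{36481}{64} \approx 570.02$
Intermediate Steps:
$u{\left(X \right)} = -12$ ($u{\left(X \right)} = -2 - 10 = -12$)
$P{\left(c \right)} = 2 c$
$d = \frac{191}{8}$ ($d = \frac{1}{-8} - 2 \left(-12\right) = - \frac{1}{8} - -24 = - \frac{1}{8} + 24 = \frac{191}{8} \approx 23.875$)
$d^{2} = \left(\frac{191}{8}\right)^{2} = \frac{36481}{64}$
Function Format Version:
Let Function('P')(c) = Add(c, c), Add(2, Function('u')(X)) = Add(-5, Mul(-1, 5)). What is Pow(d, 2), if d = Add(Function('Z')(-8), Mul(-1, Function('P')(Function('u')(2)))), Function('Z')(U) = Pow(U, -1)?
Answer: Rational(36481, 64) ≈ 570.02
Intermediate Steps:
Function('u')(X) = -12 (Function('u')(X) = Add(-2, Add(-5, Mul(-1, 5))) = Add(-2, Add(-5, -5)) = Add(-2, -10) = -12)
Function('P')(c) = Mul(2, c)
d = Rational(191, 8) (d = Add(Pow(-8, -1), Mul(-1, Mul(2, -12))) = Add(Rational(-1, 8), Mul(-1, -24)) = Add(Rational(-1, 8), 24) = Rational(191, 8) ≈ 23.875)
Pow(d, 2) = Pow(Rational(191, 8), 2) = Rational(36481, 64)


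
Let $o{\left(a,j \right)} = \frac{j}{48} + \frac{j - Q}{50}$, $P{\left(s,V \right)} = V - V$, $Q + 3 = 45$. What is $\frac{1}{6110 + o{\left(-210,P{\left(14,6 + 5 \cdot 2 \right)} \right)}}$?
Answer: $\frac{25}{152729} \approx 0.00016369$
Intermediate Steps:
$Q = 42$ ($Q = -3 + 45 = 42$)
$P{\left(s,V \right)} = 0$
$o{\left(a,j \right)} = - \frac{21}{25} + \frac{49 j}{1200}$ ($o{\left(a,j \right)} = \frac{j}{48} + \frac{j - 42}{50} = j \frac{1}{48} + \left(j - 42\right) \frac{1}{50} = \frac{j}{48} + \left(-42 + j\right) \frac{1}{50} = \frac{j}{48} + \left(- \frac{21}{25} + \frac{j}{50}\right) = - \frac{21}{25} + \frac{49 j}{1200}$)
$\frac{1}{6110 + o{\left(-210,P{\left(14,6 + 5 \cdot 2 \right)} \right)}} = \frac{1}{6110 + \left(- \frac{21}{25} + \frac{49}{1200} \cdot 0\right)} = \frac{1}{6110 + \left(- \frac{21}{25} + 0\right)} = \frac{1}{6110 - \frac{21}{25}} = \frac{1}{\frac{152729}{25}} = \frac{25}{152729}$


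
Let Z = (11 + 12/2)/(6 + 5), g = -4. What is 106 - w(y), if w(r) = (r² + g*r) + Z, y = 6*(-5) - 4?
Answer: -13063/11 ≈ -1187.5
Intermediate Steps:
y = -34 (y = -30 - 4 = -34)
Z = 17/11 (Z = (11 + 12*(½))/11 = (11 + 6)*(1/11) = 17*(1/11) = 17/11 ≈ 1.5455)
w(r) = 17/11 + r² - 4*r (w(r) = (r² - 4*r) + 17/11 = 17/11 + r² - 4*r)
106 - w(y) = 106 - (17/11 + (-34)² - 4*(-34)) = 106 - (17/11 + 1156 + 136) = 106 - 1*14229/11 = 106 - 14229/11 = -13063/11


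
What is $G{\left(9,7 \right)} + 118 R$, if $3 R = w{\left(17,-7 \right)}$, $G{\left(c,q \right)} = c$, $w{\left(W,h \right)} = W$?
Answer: $\frac{2033}{3} \approx 677.67$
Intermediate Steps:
$R = \frac{17}{3}$ ($R = \frac{1}{3} \cdot 17 = \frac{17}{3} \approx 5.6667$)
$G{\left(9,7 \right)} + 118 R = 9 + 118 \cdot \frac{17}{3} = 9 + \frac{2006}{3} = \frac{2033}{3}$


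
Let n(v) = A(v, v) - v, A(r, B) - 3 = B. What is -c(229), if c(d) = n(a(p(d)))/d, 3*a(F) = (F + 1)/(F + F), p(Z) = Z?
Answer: -3/229 ≈ -0.013100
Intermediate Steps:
A(r, B) = 3 + B
a(F) = (1 + F)/(6*F) (a(F) = ((F + 1)/(F + F))/3 = ((1 + F)/((2*F)))/3 = ((1 + F)*(1/(2*F)))/3 = ((1 + F)/(2*F))/3 = (1 + F)/(6*F))
n(v) = 3 (n(v) = (3 + v) - v = 3)
c(d) = 3/d
-c(229) = -3/229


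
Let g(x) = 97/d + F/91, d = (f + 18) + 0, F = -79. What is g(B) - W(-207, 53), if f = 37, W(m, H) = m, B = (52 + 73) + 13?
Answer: 1040517/5005 ≈ 207.90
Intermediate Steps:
B = 138 (B = 125 + 13 = 138)
d = 55 (d = (37 + 18) + 0 = 55 + 0 = 55)
g(x) = 4482/5005 (g(x) = 97/55 - 79/91 = 4482/5005)
g(B) - W(-207, 53) = 4482/5005 - 1*(-207) = 4482/5005 + 207 = 1040517/5005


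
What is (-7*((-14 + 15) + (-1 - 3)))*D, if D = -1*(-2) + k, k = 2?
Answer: 84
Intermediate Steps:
D = 4 (D = -1*(-2) + 2 = 2 + 2 = 4)
(-7*((-14 + 15) + (-1 - 3)))*D = -7*((-14 + 15) + (-1 - 3))*4 = -7*(1 - 4)*4 = -7*(-3)*4 = 21*4 = 84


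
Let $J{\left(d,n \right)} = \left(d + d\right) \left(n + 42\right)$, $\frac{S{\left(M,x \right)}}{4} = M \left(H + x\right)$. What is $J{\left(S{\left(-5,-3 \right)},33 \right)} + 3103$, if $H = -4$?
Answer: $24103$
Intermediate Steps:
$S{\left(M,x \right)} = 4 M \left(-4 + x\right)$
$J{\left(d,n \right)} = 2 d \left(42 + n\right)$
$J{\left(S{\left(-5,-3 \right)},33 \right)} + 3103 = 2 \cdot 4 \left(-5\right) \left(-4 - 3\right) \left(42 + 33\right) + 3103 = 2 \cdot 4 \left(-5\right) \left(-7\right) 75 + 3103 = 2 \cdot 140 \cdot 75 + 3103 = 21000 + 3103 = 24103$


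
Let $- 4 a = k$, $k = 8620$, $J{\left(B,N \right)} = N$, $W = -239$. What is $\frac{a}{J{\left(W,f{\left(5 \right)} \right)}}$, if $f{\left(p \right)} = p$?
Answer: $-431$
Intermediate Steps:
$a = -2155$ ($a = \left(- \frac{1}{4}\right) 8620 = -2155$)
$\frac{a}{J{\left(W,f{\left(5 \right)} \right)}} = - \frac{2155}{5} = \left(-2155\right) \frac{1}{5} = -431$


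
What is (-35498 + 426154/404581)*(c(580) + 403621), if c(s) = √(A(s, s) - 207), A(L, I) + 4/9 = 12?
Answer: -5796558667456264/404581 - 14361390184*I*√1759/1213743 ≈ -1.4327e+10 - 4.9625e+5*I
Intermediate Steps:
A(L, I) = 104/9 (A(L, I) = -4/9 + 12 = 104/9)
c(s) = I*√1759/3 (c(s) = √(104/9 - 207) = √(-1759/9) = I*√1759/3)
(-35498 + 426154/404581)*(c(580) + 403621) = (-35498 + 426154/404581)*(I*√1759/3 + 403621) = (-35498 + 426154*(1/404581))*(403621 + I*√1759/3) = (-35498 + 426154/404581)*(403621 + I*√1759/3) = -14361390184*(403621 + I*√1759/3)/404581 = -5796558667456264/404581 - 14361390184*I*√1759/1213743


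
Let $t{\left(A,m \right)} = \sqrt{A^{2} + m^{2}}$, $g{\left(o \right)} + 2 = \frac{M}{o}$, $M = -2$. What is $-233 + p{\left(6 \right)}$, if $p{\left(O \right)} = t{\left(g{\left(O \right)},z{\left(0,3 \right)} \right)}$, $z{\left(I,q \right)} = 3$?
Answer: $-233 + \frac{\sqrt{130}}{3} \approx -229.2$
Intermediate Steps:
$g{\left(o \right)} = -2 - \frac{2}{o}$
$p{\left(O \right)} = \sqrt{9 + \left(-2 - \frac{2}{O}\right)^{2}}$ ($p{\left(O \right)} = \sqrt{\left(-2 - \frac{2}{O}\right)^{2} + 3^{2}} = \sqrt{\left(-2 - \frac{2}{O}\right)^{2} + 9} = \sqrt{9 + \left(-2 - \frac{2}{O}\right)^{2}}$)
$-233 + p{\left(6 \right)} = -233 + \sqrt{13 + \frac{4}{36} + \frac{8}{6}} = -233 + \sqrt{13 + 4 \cdot \frac{1}{36} + 8 \cdot \frac{1}{6}} = -233 + \sqrt{13 + \frac{1}{9} + \frac{4}{3}} = -233 + \sqrt{\frac{130}{9}} = -233 + \frac{\sqrt{130}}{3}$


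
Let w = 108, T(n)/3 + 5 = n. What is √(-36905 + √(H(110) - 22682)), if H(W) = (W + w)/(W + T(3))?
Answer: √(-24947780 + 26*I*√15331615)/26 ≈ 0.39196 + 192.11*I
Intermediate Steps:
T(n) = -15 + 3*n
H(W) = (108 + W)/(-6 + W) (H(W) = (W + 108)/(W + (-15 + 3*3)) = (108 + W)/(W + (-15 + 9)) = (108 + W)/(W - 6) = (108 + W)/(-6 + W))
√(-36905 + √(H(110) - 22682)) = √(-36905 + √((108 + 110)/(-6 + 110) - 22682)) = √(-36905 + √(218/104 - 22682)) = √(-36905 + √((1/104)*218 - 22682)) = √(-36905 + √(109/52 - 22682)) = √(-36905 + √(-1179355/52)) = √(-36905 + I*√15331615/26)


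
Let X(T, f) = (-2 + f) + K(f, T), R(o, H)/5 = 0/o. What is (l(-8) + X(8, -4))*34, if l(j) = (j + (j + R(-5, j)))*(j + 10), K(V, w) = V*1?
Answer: -1428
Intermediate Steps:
R(o, H) = 0 (R(o, H) = 5*(0/o) = 5*0 = 0)
K(V, w) = V
l(j) = 2*j*(10 + j) (l(j) = (j + (j + 0))*(j + 10) = (j + j)*(10 + j) = (2*j)*(10 + j) = 2*j*(10 + j))
X(T, f) = -2 + 2*f (X(T, f) = (-2 + f) + f = -2 + 2*f)
(l(-8) + X(8, -4))*34 = (2*(-8)*(10 - 8) + (-2 + 2*(-4)))*34 = (2*(-8)*2 + (-2 - 8))*34 = (-32 - 10)*34 = -42*34 = -1428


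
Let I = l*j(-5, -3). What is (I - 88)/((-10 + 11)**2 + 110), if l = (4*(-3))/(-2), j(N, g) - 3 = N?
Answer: -100/111 ≈ -0.90090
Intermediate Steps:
j(N, g) = 3 + N
l = 6 (l = -12*(-1/2) = 6)
I = -12 (I = 6*(3 - 5) = 6*(-2) = -12)
(I - 88)/((-10 + 11)**2 + 110) = (-12 - 88)/((-10 + 11)**2 + 110) = -100/(1**2 + 110) = -100/(1 + 110) = -100/111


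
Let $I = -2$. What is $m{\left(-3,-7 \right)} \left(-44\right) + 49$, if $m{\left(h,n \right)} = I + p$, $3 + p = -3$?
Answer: $401$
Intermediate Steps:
$p = -6$ ($p = -3 - 3 = -6$)
$m{\left(h,n \right)} = -8$ ($m{\left(h,n \right)} = -2 - 6 = -8$)
$m{\left(-3,-7 \right)} \left(-44\right) + 49 = \left(-8\right) \left(-44\right) + 49 = 352 + 49 = 401$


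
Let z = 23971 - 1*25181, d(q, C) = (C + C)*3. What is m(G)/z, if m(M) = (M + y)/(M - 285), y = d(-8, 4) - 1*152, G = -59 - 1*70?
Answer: -257/500940 ≈ -0.00051304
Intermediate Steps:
d(q, C) = 6*C (d(q, C) = (2*C)*3 = 6*C)
G = -129 (G = -59 - 70 = -129)
z = -1210 (z = 23971 - 25181 = -1210)
y = -128 (y = 6*4 - 1*152 = 24 - 152 = -128)
m(M) = (-128 + M)/(-285 + M) (m(M) = (M - 128)/(M - 285) = (-128 + M)/(-285 + M))
m(G)/z = ((-128 - 129)/(-285 - 129))/(-1210) = (-257/(-414))*(-1/1210) = -1/414*(-257)*(-1/1210) = (257/414)*(-1/1210) = -257/500940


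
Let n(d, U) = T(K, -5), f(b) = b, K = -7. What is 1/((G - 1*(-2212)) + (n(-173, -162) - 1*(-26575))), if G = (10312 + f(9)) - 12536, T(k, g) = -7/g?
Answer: 5/132867 ≈ 3.7632e-5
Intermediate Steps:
G = -2215 (G = (10312 + 9) - 12536 = 10321 - 12536 = -2215)
n(d, U) = 7/5 (n(d, U) = -7/(-5) = -7*(-⅕) = 7/5)
1/((G - 1*(-2212)) + (n(-173, -162) - 1*(-26575))) = 1/((-2215 - 1*(-2212)) + (7/5 - 1*(-26575))) = 1/((-2215 + 2212) + (7/5 + 26575)) = 1/(-3 + 132882/5) = 1/(132867/5) = 5/132867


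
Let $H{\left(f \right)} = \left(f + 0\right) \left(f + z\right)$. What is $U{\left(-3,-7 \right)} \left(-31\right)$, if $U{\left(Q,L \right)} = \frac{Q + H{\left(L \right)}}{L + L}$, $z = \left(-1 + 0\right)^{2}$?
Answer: $\frac{1209}{14} \approx 86.357$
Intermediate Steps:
$z = 1$ ($z = \left(-1\right)^{2} = 1$)
$H{\left(f \right)} = f \left(1 + f\right)$ ($H{\left(f \right)} = \left(f + 0\right) \left(f + 1\right) = f \left(1 + f\right)$)
$U{\left(Q,L \right)} = \frac{Q + L \left(1 + L\right)}{2 L}$ ($U{\left(Q,L \right)} = \frac{Q + L \left(1 + L\right)}{L + L} = \frac{Q + L \left(1 + L\right)}{2 L}$)
$U{\left(-3,-7 \right)} \left(-31\right) = \frac{-3 - 7 \left(1 - 7\right)}{2 \left(-7\right)} \left(-31\right) = \frac{1}{2} \left(- \frac{1}{7}\right) \left(-3 - -42\right) \left(-31\right) = \frac{1}{2} \left(- \frac{1}{7}\right) \left(-3 + 42\right) \left(-31\right) = \frac{1}{2} \left(- \frac{1}{7}\right) 39 \left(-31\right) = \left(- \frac{39}{14}\right) \left(-31\right) = \frac{1209}{14}$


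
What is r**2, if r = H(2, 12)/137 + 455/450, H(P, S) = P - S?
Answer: 133795489/152028900 ≈ 0.88007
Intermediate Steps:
r = 11567/12330 (r = (2 - 1*12)/137 + 455/450 = (2 - 12)*(1/137) + 455*(1/450) = -10*1/137 + 91/90 = -10/137 + 91/90 = 11567/12330 ≈ 0.93812)
r**2 = (11567/12330)**2 = 133795489/152028900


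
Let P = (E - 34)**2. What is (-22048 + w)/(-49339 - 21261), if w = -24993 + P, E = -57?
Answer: 969/1765 ≈ 0.54901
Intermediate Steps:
P = 8281 (P = (-57 - 34)**2 = (-91)**2 = 8281)
w = -16712 (w = -24993 + 8281 = -16712)
(-22048 + w)/(-49339 - 21261) = (-22048 - 16712)/(-49339 - 21261) = -38760/(-70600) = -38760*(-1/70600) = 969/1765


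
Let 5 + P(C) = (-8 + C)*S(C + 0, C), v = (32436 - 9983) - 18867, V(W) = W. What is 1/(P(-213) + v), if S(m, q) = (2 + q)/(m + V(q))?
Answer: 426/1478875 ≈ 0.00028806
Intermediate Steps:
S(m, q) = (2 + q)/(m + q)
v = 3586 (v = 22453 - 18867 = 3586)
P(C) = -5 + (-8 + C)*(2 + C)/(2*C) (P(C) = -5 + (-8 + C)*((2 + C)/((C + 0) + C)) = -5 + (-8 + C)*((2 + C)/(C + C)) = -5 + (-8 + C)*((2 + C)/((2*C))) = -5 + (-8 + C)*((1/(2*C))*(2 + C)) = -5 + (-8 + C)*((2 + C)/(2*C)) = -5 + (-8 + C)*(2 + C)/(2*C))
1/(P(-213) + v) = 1/((-8 + (1/2)*(-213) - 8/(-213)) + 3586) = 1/((-8 - 213/2 - 8*(-1/213)) + 3586) = 1/((-8 - 213/2 + 8/213) + 3586) = 1/(-48761/426 + 3586) = 1/(1478875/426) = 426/1478875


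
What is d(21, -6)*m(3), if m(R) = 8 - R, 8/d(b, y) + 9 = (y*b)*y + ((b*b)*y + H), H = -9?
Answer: -10/477 ≈ -0.020964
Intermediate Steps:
d(b, y) = 8/(-18 + b*y**2 + y*b**2) (d(b, y) = 8/(-9 + ((y*b)*y + ((b*b)*y - 9))) = 8/(-9 + ((b*y)*y + (b**2*y - 9))) = 8/(-9 + (b*y**2 + (y*b**2 - 9))) = 8/(-9 + (b*y**2 + (-9 + y*b**2))) = 8/(-9 + (-9 + b*y**2 + y*b**2)) = 8/(-18 + b*y**2 + y*b**2))
d(21, -6)*m(3) = (8/(-18 + 21*(-6)**2 - 6*21**2))*(8 - 1*3) = (8/(-18 + 21*36 - 6*441))*(8 - 3) = (8/(-18 + 756 - 2646))*5 = (8/(-1908))*5 = (8*(-1/1908))*5 = -2/477*5 = -10/477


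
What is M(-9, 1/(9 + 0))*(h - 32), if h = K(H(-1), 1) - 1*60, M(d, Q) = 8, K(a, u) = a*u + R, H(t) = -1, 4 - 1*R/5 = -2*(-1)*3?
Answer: -824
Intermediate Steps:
R = -10 (R = 20 - 5*(-2*(-1))*3 = 20 - 10*3 = 20 - 5*6 = 20 - 30 = -10)
K(a, u) = -10 + a*u (K(a, u) = a*u - 10 = -10 + a*u)
h = -71 (h = (-10 - 1*1) - 1*60 = (-10 - 1) - 60 = -11 - 60 = -71)
M(-9, 1/(9 + 0))*(h - 32) = 8*(-71 - 32) = 8*(-103) = -824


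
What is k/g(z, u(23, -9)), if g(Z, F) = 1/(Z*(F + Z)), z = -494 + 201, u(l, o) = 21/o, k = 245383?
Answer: 63700936034/3 ≈ 2.1234e+10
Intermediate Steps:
z = -293
g(Z, F) = 1/(Z*(F + Z))
k/g(z, u(23, -9)) = 245383/((1/((-293)*(21/(-9) - 293)))) = 245383/((-1/(293*(21*(-⅑) - 293)))) = 245383/((-1/(293*(-7/3 - 293)))) = 245383/((-1/(293*(-886/3)))) = 245383/((-1/293*(-3/886))) = 245383/(3/259598) = 245383*(259598/3) = 63700936034/3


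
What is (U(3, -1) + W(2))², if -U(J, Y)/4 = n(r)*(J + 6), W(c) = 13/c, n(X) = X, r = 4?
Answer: 75625/4 ≈ 18906.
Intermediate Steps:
U(J, Y) = -96 - 16*J (U(J, Y) = -16*(J + 6) = -16*(6 + J) = -4*(24 + 4*J) = -96 - 16*J)
(U(3, -1) + W(2))² = ((-96 - 16*3) + 13/2)² = ((-96 - 48) + 13*(½))² = (-144 + 13/2)² = (-275/2)² = 75625/4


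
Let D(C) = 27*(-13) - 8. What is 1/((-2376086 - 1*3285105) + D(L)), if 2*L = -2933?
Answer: -1/5661550 ≈ -1.7663e-7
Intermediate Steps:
L = -2933/2 (L = (1/2)*(-2933) = -2933/2 ≈ -1466.5)
D(C) = -359 (D(C) = -351 - 8 = -359)
1/((-2376086 - 1*3285105) + D(L)) = 1/((-2376086 - 1*3285105) - 359) = 1/((-2376086 - 3285105) - 359) = 1/(-5661191 - 359) = 1/(-5661550) = -1/5661550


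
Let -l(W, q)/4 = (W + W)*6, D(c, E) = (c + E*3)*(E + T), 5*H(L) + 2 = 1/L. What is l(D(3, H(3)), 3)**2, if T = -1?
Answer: 16384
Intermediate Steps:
H(L) = -2/5 + 1/(5*L)
D(c, E) = (-1 + E)*(c + 3*E) (D(c, E) = (c + E*3)*(E - 1) = (c + 3*E)*(-1 + E) = (-1 + E)*(c + 3*E))
l(W, q) = -48*W (l(W, q) = -4*(W + W)*6 = -4*2*W*6 = -48*W)
l(D(3, H(3)), 3)**2 = (-48*(-1*3 - 3*(1 - 2*3)/(5*3) + 3*((1/5)*(1 - 2*3)/3)**2 + ((1/5)*(1 - 2*3)/3)*3))**2 = (-48*(-3 - 3*(1 - 6)/(5*3) + 3*((1/5)*(1/3)*(1 - 6))**2 + ((1/5)*(1/3)*(1 - 6))*3))**2 = (-48*(-3 - 3*(-5)/(5*3) + 3*((1/5)*(1/3)*(-5))**2 + ((1/5)*(1/3)*(-5))*3))**2 = (-48*(-3 - 3*(-1/3) + 3*(-1/3)**2 - 1/3*3))**2 = (-48*(-3 + 1 + 3*(1/9) - 1))**2 = (-48*(-3 + 1 + 1/3 - 1))**2 = (-48*(-8/3))**2 = 128**2 = 16384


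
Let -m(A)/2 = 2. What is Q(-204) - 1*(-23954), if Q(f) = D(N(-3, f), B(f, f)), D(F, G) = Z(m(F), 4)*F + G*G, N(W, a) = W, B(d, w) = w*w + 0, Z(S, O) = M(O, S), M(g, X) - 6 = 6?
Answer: 1731915374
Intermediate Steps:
M(g, X) = 12 (M(g, X) = 6 + 6 = 12)
m(A) = -4 (m(A) = -2*2 = -4)
Z(S, O) = 12
B(d, w) = w² (B(d, w) = w² + 0 = w²)
D(F, G) = G² + 12*F (D(F, G) = 12*F + G*G = 12*F + G² = G² + 12*F)
Q(f) = -36 + f⁴ (Q(f) = (f²)² + 12*(-3) = f⁴ - 36 = -36 + f⁴)
Q(-204) - 1*(-23954) = (-36 + (-204)⁴) - 1*(-23954) = (-36 + 1731891456) + 23954 = 1731891420 + 23954 = 1731915374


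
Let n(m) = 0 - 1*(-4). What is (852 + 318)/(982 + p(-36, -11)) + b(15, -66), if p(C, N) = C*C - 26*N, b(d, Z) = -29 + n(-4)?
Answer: -31465/1282 ≈ -24.544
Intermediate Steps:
n(m) = 4 (n(m) = 0 + 4 = 4)
b(d, Z) = -25 (b(d, Z) = -29 + 4 = -25)
p(C, N) = C² - 26*N
(852 + 318)/(982 + p(-36, -11)) + b(15, -66) = (852 + 318)/(982 + ((-36)² - 26*(-11))) - 25 = 1170/(982 + (1296 + 286)) - 25 = 1170/(982 + 1582) - 25 = 1170/2564 - 25 = 1170*(1/2564) - 25 = 585/1282 - 25 = -31465/1282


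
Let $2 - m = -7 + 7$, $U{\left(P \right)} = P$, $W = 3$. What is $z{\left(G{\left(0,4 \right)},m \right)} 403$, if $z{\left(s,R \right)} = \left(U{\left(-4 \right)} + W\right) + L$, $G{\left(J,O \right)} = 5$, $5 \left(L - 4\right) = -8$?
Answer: $\frac{2821}{5} \approx 564.2$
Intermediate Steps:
$L = \frac{12}{5}$ ($L = 4 + \frac{1}{5} \left(-8\right) = 4 - \frac{8}{5} = \frac{12}{5} \approx 2.4$)
$m = 2$ ($m = 2 - \left(-7 + 7\right) = 2 - 0 = 2 + 0 = 2$)
$z{\left(s,R \right)} = \frac{7}{5}$ ($z{\left(s,R \right)} = \left(-4 + 3\right) + \frac{12}{5} = -1 + \frac{12}{5} = \frac{7}{5}$)
$z{\left(G{\left(0,4 \right)},m \right)} 403 = \frac{7}{5} \cdot 403 = \frac{2821}{5}$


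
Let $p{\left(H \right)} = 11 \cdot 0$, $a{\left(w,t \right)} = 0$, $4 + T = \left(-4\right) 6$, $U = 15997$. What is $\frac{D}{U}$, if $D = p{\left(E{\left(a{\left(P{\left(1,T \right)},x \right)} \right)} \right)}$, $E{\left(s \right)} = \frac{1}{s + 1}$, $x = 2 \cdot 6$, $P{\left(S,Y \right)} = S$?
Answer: $0$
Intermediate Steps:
$T = -28$ ($T = -4 - 24 = -28$)
$x = 12$
$E{\left(s \right)} = \frac{1}{1 + s}$
$p{\left(H \right)} = 0$
$D = 0$
$\frac{D}{U} = \frac{0}{15997} = 0 \cdot \frac{1}{15997} = 0$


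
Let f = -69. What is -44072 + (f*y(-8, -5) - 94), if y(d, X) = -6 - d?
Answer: -44304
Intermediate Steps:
-44072 + (f*y(-8, -5) - 94) = -44072 + (-69*(-6 - 1*(-8)) - 94) = -44072 + (-69*(-6 + 8) - 94) = -44072 + (-69*2 - 94) = -44072 + (-138 - 94) = -44072 - 232 = -44304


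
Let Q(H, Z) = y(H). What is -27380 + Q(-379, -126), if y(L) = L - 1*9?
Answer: -27768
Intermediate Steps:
y(L) = -9 + L (y(L) = L - 9 = -9 + L)
Q(H, Z) = -9 + H
-27380 + Q(-379, -126) = -27380 + (-9 - 379) = -27380 - 388 = -27768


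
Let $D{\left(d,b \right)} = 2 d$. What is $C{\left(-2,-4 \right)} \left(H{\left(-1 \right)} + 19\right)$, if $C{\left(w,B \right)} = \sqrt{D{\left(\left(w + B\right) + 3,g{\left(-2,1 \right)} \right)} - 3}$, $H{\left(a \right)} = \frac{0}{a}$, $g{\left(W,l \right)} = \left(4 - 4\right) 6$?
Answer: $57 i \approx 57.0 i$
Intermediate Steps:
$g{\left(W,l \right)} = 0$ ($g{\left(W,l \right)} = 0 \cdot 6 = 0$)
$H{\left(a \right)} = 0$
$C{\left(w,B \right)} = \sqrt{3 + 2 B + 2 w}$ ($C{\left(w,B \right)} = \sqrt{2 \left(\left(w + B\right) + 3\right) - 3} = \sqrt{2 \left(\left(B + w\right) + 3\right) - 3} = \sqrt{2 \left(3 + B + w\right) - 3} = \sqrt{\left(6 + 2 B + 2 w\right) - 3} = \sqrt{3 + 2 B + 2 w}$)
$C{\left(-2,-4 \right)} \left(H{\left(-1 \right)} + 19\right) = \sqrt{3 + 2 \left(-4\right) + 2 \left(-2\right)} \left(0 + 19\right) = \sqrt{3 - 8 - 4} \cdot 19 = \sqrt{-9} \cdot 19 = 3 i 19 = 57 i$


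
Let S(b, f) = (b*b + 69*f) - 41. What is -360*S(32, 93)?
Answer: -2664000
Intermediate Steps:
S(b, f) = -41 + b² + 69*f (S(b, f) = (b² + 69*f) - 41 = -41 + b² + 69*f)
-360*S(32, 93) = -360*(-41 + 32² + 69*93) = -360*(-41 + 1024 + 6417) = -360*7400 = -2664000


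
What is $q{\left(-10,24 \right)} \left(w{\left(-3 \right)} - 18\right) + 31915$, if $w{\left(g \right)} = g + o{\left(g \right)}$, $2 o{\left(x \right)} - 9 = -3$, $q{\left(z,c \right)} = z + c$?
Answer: $31663$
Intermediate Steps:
$q{\left(z,c \right)} = c + z$
$o{\left(x \right)} = 3$ ($o{\left(x \right)} = \frac{9}{2} + \frac{1}{2} \left(-3\right) = \frac{9}{2} - \frac{3}{2} = 3$)
$w{\left(g \right)} = 3 + g$ ($w{\left(g \right)} = g + 3 = 3 + g$)
$q{\left(-10,24 \right)} \left(w{\left(-3 \right)} - 18\right) + 31915 = \left(24 - 10\right) \left(\left(3 - 3\right) - 18\right) + 31915 = 14 \left(0 - 18\right) + 31915 = 14 \left(-18\right) + 31915 = -252 + 31915 = 31663$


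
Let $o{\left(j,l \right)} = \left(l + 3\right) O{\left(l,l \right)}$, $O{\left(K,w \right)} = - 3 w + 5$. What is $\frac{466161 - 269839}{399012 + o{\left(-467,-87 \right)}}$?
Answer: $\frac{98161}{188334} \approx 0.52121$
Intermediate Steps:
$O{\left(K,w \right)} = 5 - 3 w$
$o{\left(j,l \right)} = \left(3 + l\right) \left(5 - 3 l\right)$ ($o{\left(j,l \right)} = \left(l + 3\right) \left(5 - 3 l\right) = \left(3 + l\right) \left(5 - 3 l\right)$)
$\frac{466161 - 269839}{399012 + o{\left(-467,-87 \right)}} = \frac{466161 - 269839}{399012 - \left(-5 + 3 \left(-87\right)\right) \left(3 - 87\right)} = \frac{196322}{399012 - \left(-5 - 261\right) \left(-84\right)} = \frac{196322}{399012 - \left(-266\right) \left(-84\right)} = \frac{196322}{399012 - 22344} = \frac{196322}{376668} = 196322 \cdot \frac{1}{376668} = \frac{98161}{188334}$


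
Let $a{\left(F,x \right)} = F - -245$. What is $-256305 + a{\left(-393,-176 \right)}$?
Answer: $-256453$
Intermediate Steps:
$a{\left(F,x \right)} = 245 + F$ ($a{\left(F,x \right)} = F + 245 = 245 + F$)
$-256305 + a{\left(-393,-176 \right)} = -256305 + \left(245 - 393\right) = -256305 - 148 = -256453$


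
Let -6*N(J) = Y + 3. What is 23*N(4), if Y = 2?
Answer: -115/6 ≈ -19.167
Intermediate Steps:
N(J) = -⅚ (N(J) = -(2 + 3)/6 = -⅙*5 = -⅚)
23*N(4) = 23*(-⅚) = -115/6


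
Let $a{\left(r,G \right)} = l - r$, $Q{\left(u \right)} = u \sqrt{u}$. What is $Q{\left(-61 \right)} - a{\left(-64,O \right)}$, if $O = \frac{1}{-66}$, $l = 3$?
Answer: $-67 - 61 i \sqrt{61} \approx -67.0 - 476.43 i$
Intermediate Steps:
$Q{\left(u \right)} = u^{\frac{3}{2}}$
$O = - \frac{1}{66} \approx -0.015152$
$a{\left(r,G \right)} = 3 - r$
$Q{\left(-61 \right)} - a{\left(-64,O \right)} = \left(-61\right)^{\frac{3}{2}} - \left(3 - -64\right) = - 61 i \sqrt{61} - \left(3 + 64\right) = - 61 i \sqrt{61} - 67 = -67 - 61 i \sqrt{61}$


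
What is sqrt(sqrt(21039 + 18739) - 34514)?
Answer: sqrt(-34514 + sqrt(39778)) ≈ 185.24*I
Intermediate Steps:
sqrt(sqrt(21039 + 18739) - 34514) = sqrt(sqrt(39778) - 34514) = sqrt(-34514 + sqrt(39778))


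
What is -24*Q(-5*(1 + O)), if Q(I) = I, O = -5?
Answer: -480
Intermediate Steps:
-24*Q(-5*(1 + O)) = -(-120)*(1 - 5) = -(-120)*(-4) = -24*20 = -480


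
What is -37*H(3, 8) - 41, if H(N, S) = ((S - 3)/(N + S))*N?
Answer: -1006/11 ≈ -91.455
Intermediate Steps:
H(N, S) = N*(-3 + S)/(N + S) (H(N, S) = ((-3 + S)/(N + S))*N = N*(-3 + S)/(N + S))
-37*H(3, 8) - 41 = -111*(-3 + 8)/(3 + 8) - 41 = -111*5/11 - 41 = -37*15/11 - 41 = -555/11 - 41 = -1006/11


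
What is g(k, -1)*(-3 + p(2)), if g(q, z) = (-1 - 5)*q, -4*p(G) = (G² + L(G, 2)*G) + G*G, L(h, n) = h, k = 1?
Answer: 36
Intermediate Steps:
p(G) = -3*G²/4 (p(G) = -((G² + G*G) + G*G)/4 = -((G² + G²) + G²)/4 = -(2*G² + G²)/4 = -3*G²/4)
g(q, z) = -6*q
g(k, -1)*(-3 + p(2)) = (-6*1)*(-3 - ¾*2²) = -6*(-3 - ¾*4) = -6*(-3 - 3) = -6*(-6) = 36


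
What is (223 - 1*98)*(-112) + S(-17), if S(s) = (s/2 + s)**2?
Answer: -53399/4 ≈ -13350.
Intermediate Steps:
S(s) = 9*s**2/4 (S(s) = (s*(1/2) + s)**2 = (s/2 + s)**2 = (3*s/2)**2 = 9*s**2/4)
(223 - 1*98)*(-112) + S(-17) = (223 - 1*98)*(-112) + (9/4)*(-17)**2 = (223 - 98)*(-112) + (9/4)*289 = 125*(-112) + 2601/4 = -14000 + 2601/4 = -53399/4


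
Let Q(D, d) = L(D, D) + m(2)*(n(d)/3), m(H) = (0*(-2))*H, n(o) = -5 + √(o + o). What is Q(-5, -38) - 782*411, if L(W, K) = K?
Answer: -321407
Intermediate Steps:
n(o) = -5 + √2*√o (n(o) = -5 + √(2*o) = -5 + √2*√o)
m(H) = 0 (m(H) = 0*H = 0)
Q(D, d) = D (Q(D, d) = D + 0*((-5 + √2*√d)/3) = D + 0*((-5 + √2*√d)*(⅓)) = D + 0*(-5/3 + √2*√d/3) = D + 0 = D)
Q(-5, -38) - 782*411 = -5 - 782*411 = -5 - 321402 = -321407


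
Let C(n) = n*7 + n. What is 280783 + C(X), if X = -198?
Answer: 279199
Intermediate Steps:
C(n) = 8*n (C(n) = 7*n + n = 8*n)
280783 + C(X) = 280783 + 8*(-198) = 280783 - 1584 = 279199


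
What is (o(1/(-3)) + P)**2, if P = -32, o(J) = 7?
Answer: 625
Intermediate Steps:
(o(1/(-3)) + P)**2 = (7 - 32)**2 = (-25)**2 = 625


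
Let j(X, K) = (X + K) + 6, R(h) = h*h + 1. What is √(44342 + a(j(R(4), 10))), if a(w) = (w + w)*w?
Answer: 2*√11630 ≈ 215.69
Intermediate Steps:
R(h) = 1 + h² (R(h) = h² + 1 = 1 + h²)
j(X, K) = 6 + K + X (j(X, K) = (K + X) + 6 = 6 + K + X)
a(w) = 2*w² (a(w) = (2*w)*w = 2*w²)
√(44342 + a(j(R(4), 10))) = √(44342 + 2*(6 + 10 + (1 + 4²))²) = √(44342 + 2*(6 + 10 + (1 + 16))²) = √(44342 + 2*(6 + 10 + 17)²) = √(44342 + 2*33²) = √(44342 + 2*1089) = √(44342 + 2178) = √46520 = 2*√11630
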